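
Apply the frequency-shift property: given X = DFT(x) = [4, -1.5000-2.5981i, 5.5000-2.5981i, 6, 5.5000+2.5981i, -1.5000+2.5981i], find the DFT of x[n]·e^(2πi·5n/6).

Modulation property: DFT(ω_6^(-5n)·x[n]) = X[(k-5) mod 6], so circularly shift X by 5 positions.

X[k-5] = [-1.5000-2.5981i, 5.5000-2.5981i, 6, 5.5000+2.5981i, -1.5000+2.5981i, 4]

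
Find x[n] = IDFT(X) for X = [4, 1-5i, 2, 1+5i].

x[n] = (1/4) Σ(k=0 to 3) X[k] · e^(2πikn/4)

Computing each x[n]:
x[0] = 2
x[1] = 3
x[2] = 1
x[3] = -2

x = [2, 3, 1, -2]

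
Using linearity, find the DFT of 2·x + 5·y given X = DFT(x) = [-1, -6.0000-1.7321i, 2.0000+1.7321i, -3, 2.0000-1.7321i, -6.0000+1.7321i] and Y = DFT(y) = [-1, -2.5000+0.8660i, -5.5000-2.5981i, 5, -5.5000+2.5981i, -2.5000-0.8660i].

By linearity: DFT(2x + 5y) = 2·DFT(x) + 5·DFT(y)
= 2·[-1, -6.0000-1.7321i, 2.0000+1.7321i, -3, 2.0000-1.7321i, -6.0000+1.7321i] + 5·[-1, -2.5000+0.8660i, -5.5000-2.5981i, 5, -5.5000+2.5981i, -2.5000-0.8660i]

Computing element-wise:
Z[0] = 2·(-1) + 5·(-1) = -7
Z[1] = 2·(-6.0000-1.7321i) + 5·(-2.5000+0.8660i) = -24.5000+0.8658i
Z[2] = 2·(2.0000+1.7321i) + 5·(-5.5000-2.5981i) = -23.5000-9.5263i
Z[3] = 2·(-3) + 5·(5) = 19
Z[4] = 2·(2.0000-1.7321i) + 5·(-5.5000+2.5981i) = -23.5000+9.5263i
Z[5] = 2·(-6.0000+1.7321i) + 5·(-2.5000-0.8660i) = -24.5000-0.8658i

DFT(2x + 5y) = 2·X + 5·Y = [-7, -24.5000+0.8658i, -23.5000-9.5263i, 19, -23.5000+9.5263i, -24.5000-0.8658i]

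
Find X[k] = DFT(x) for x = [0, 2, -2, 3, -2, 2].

X[k] = Σ(n=0 to 5) x[n] · ω_6^(nk)
where ω_6 = e^(-2πi/6)

Computing each X[k]:
X[0] = 3
X[1] = 1
X[2] = 3
X[3] = -11
X[4] = 3
X[5] = 1

X = [3, 1, 3, -11, 3, 1]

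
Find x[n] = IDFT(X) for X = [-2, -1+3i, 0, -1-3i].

x[n] = (1/4) Σ(k=0 to 3) X[k] · e^(2πikn/4)

Computing each x[n]:
x[0] = -1
x[1] = -2
x[2] = 0
x[3] = 1

x = [-1, -2, 0, 1]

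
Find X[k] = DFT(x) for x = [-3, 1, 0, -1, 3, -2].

X[k] = Σ(n=0 to 5) x[n] · ω_6^(nk)
where ω_6 = e^(-2πi/6)

Computing each X[k]:
X[0] = -2
X[1] = -4
X[2] = -5.0000-5.1962i
X[3] = 2
X[4] = -5.0000+5.1962i
X[5] = -4

X = [-2, -4, -5.0000-5.1962i, 2, -5.0000+5.1962i, -4]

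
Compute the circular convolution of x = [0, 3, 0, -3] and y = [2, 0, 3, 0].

(x ⊛ y)[n] = Σ(m=0 to 3) x[m] · y[(n-m) mod 4]

Computing each output sample:
(x ⊛ y)[0] = 0
(x ⊛ y)[1] = -3
(x ⊛ y)[2] = 0
(x ⊛ y)[3] = 3

x ⊛ y = [0, -3, 0, 3]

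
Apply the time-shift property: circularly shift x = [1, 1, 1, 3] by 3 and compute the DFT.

Time shift by 3: X_shifted[k] = ω_4^(3k) · X[k]
Shifted x = [1, 1, 3, 1]

DFT(x[n-3]) = [6, -2, 2, -2]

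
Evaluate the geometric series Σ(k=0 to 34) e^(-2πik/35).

Sum of all nth roots of unity equals 0 for n > 1 (geometric series with r ≠ 1).

0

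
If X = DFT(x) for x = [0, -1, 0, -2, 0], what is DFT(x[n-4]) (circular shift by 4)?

Time shift by 4: X_shifted[k] = ω_5^(4k) · X[k]
Shifted x = [-1, 0, -2, 0, 0]

DFT(x[n-4]) = [-3, 0.6180+1.1756i, -1.6180-1.9021i, -1.6180+1.9021i, 0.6180-1.1756i]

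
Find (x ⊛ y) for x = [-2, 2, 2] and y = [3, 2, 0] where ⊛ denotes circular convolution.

(x ⊛ y)[n] = Σ(m=0 to 2) x[m] · y[(n-m) mod 3]

Computing each output sample:
(x ⊛ y)[0] = -2
(x ⊛ y)[1] = 2
(x ⊛ y)[2] = 10

x ⊛ y = [-2, 2, 10]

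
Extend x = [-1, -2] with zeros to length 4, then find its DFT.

Original 2-point DFT: [-3, 1]
Zero-padded 4-point DFT provides frequency interpolation.

DFT_4([x, 0, ...]) = [-3, -1+2i, 1, -1-2i]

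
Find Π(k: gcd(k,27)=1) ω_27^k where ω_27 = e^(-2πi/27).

The primitive 27th roots of unity are ω_27^k for k coprime to 27: k ∈ {1, 2, 4, 5, 7, 8, 10, 11, 13, 14, 16, 17, 19, 20, 22, 23, 25, 26}
Their product equals the constant term of the cyclotomic polynomial Φ_27(x) up to sign.
For n ≥ 3, the product of all primitive nth roots of unity is 1. (For n=1 it is 1; for n=2 it is -1.)

1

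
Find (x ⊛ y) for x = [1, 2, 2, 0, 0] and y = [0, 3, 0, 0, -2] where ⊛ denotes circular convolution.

(x ⊛ y)[n] = Σ(m=0 to 4) x[m] · y[(n-m) mod 5]

Computing each output sample:
(x ⊛ y)[0] = -4
(x ⊛ y)[1] = -1
(x ⊛ y)[2] = 6
(x ⊛ y)[3] = 6
(x ⊛ y)[4] = -2

x ⊛ y = [-4, -1, 6, 6, -2]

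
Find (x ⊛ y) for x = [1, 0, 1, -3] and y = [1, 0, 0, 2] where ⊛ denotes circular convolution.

(x ⊛ y)[n] = Σ(m=0 to 3) x[m] · y[(n-m) mod 4]

Computing each output sample:
(x ⊛ y)[0] = 1
(x ⊛ y)[1] = 2
(x ⊛ y)[2] = -5
(x ⊛ y)[3] = -1

x ⊛ y = [1, 2, -5, -1]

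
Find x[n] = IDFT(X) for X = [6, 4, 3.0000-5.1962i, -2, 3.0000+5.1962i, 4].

x[n] = (1/6) Σ(k=0 to 5) X[k] · e^(2πikn/6)

Computing each x[n]:
x[0] = 3
x[1] = 3
x[2] = -2
x[3] = 1
x[4] = 1
x[5] = 0

x = [3, 3, -2, 1, 1, 0]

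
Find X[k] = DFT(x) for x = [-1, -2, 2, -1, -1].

X[k] = Σ(n=0 to 4) x[n] · ω_5^(nk)
where ω_5 = e^(-2πi/5)

Computing each X[k]:
X[0] = -3
X[1] = -2.7361-0.8123i
X[2] = 1.7361+3.4410i
X[3] = 1.7361-3.4410i
X[4] = -2.7361+0.8123i

X = [-3, -2.7361-0.8123i, 1.7361+3.4410i, 1.7361-3.4410i, -2.7361+0.8123i]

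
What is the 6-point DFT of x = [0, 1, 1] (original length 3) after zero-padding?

Original 3-point DFT: [2, -1, -1]
Zero-padded 6-point DFT provides frequency interpolation.

DFT_6([x, 0, ...]) = [2, -1.7321i, -1, 0, -1, 1.7321i]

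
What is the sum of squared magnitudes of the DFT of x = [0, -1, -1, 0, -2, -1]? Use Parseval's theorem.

Parseval: Σ|x[n]|² = (1/N)Σ|X[k]|², so Σ|X[k]|² = N·Σ|x[n]|² = 6·7.0000

Σ|X[k]|² = N·Σ|x[n]|² = 6·7.0000 = 42.0000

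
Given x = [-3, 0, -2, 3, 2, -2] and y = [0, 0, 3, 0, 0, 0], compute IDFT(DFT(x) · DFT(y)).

(x ⊛ y)[n] = Σ(m=0 to 5) x[m] · y[(n-m) mod 6]

Computing each output sample:
(x ⊛ y)[0] = 6
(x ⊛ y)[1] = -6
(x ⊛ y)[2] = -9
(x ⊛ y)[3] = 0
(x ⊛ y)[4] = -6
(x ⊛ y)[5] = 9

x ⊛ y = [6, -6, -9, 0, -6, 9]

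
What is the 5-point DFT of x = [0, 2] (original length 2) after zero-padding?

Original 2-point DFT: [2, -2]
Zero-padded 5-point DFT provides frequency interpolation.

DFT_5([x, 0, ...]) = [2, 0.6180-1.9021i, -1.6180-1.1756i, -1.6180+1.1756i, 0.6180+1.9021i]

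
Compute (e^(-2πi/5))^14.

Since ω_5^5 = 1, powers reduce modulo 5.
14 mod 5 = 4
So ω_5^14 = ω_5^4 = e^(-2πi·4/5)

ω_5^14 = ω_5^4 = 0.3090+0.9511i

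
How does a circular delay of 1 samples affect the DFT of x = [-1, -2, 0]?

Time shift by 1: X_shifted[k] = ω_3^(1k) · X[k]
Shifted x = [0, -1, -2]

DFT(x[n-1]) = [-3, 1.5000-0.8660i, 1.5000+0.8660i]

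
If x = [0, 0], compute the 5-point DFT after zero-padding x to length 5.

Original 2-point DFT: [0, 0]
Zero-padded 5-point DFT provides frequency interpolation.

DFT_5([x, 0, ...]) = [0, 0, 0, 0, 0]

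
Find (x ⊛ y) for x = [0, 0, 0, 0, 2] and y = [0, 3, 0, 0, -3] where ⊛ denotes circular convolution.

(x ⊛ y)[n] = Σ(m=0 to 4) x[m] · y[(n-m) mod 5]

Computing each output sample:
(x ⊛ y)[0] = 6
(x ⊛ y)[1] = 0
(x ⊛ y)[2] = 0
(x ⊛ y)[3] = -6
(x ⊛ y)[4] = 0

x ⊛ y = [6, 0, 0, -6, 0]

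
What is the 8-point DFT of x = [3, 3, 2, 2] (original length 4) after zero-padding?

Original 4-point DFT: [10, 1-1i, 0, 1+1i]
Zero-padded 8-point DFT provides frequency interpolation.

DFT_8([x, 0, ...]) = [10, 3.7071-5.5355i, 1-1i, 2.2929-1.5355i, 0, 2.2929+1.5355i, 1+1i, 3.7071+5.5355i]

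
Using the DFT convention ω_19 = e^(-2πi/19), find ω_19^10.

ω_19^10 = e^(-2πi·10/19)
= cos(-2π·10/19) + i·sin(-2π·10/19)
= cos(-20π/19) + i·sin(-20π/19)

ω_19^10 = cos(-20π/19) + i·sin(-20π/19) = -0.9864+0.1646i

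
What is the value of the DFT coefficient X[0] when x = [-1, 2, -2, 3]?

X[0] = Σ(n=0 to 3) x[n] · ω_4^0 = Σ x[n]
= (-1) + (2) + (-2) + (3)

X[0] = 2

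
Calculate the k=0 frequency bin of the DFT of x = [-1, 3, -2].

X[0] = Σ(n=0 to 2) x[n] · ω_3^0 = Σ x[n]
= (-1) + (3) + (-2)

X[0] = 0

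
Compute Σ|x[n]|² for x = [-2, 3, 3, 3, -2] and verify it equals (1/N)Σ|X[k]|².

Time domain:
Σ|x[n]|² = |-2|² + |3|² + |3|² + |3|² + |-2|² = 35.0000

Frequency domain:
(1/5)Σ|X[k]|² = (1/5)(|5|² + |-6.5451-4.7553i|² + |-0.9549-2.9389i|² + |-0.9549+2.9389i|² + |-6.5451+4.7553i|²) = (1/5)·175.0000 = 35.0000

Both sides agree, confirming Parseval's theorem.

Σ|x[n]|² = (1/N)Σ|X[k]|² = 35.0000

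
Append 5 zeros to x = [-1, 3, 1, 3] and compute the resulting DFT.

Original 4-point DFT: [6, -2, -6, -2]
Zero-padded 9-point DFT provides frequency interpolation.

DFT_9([x, 0, ...]) = [6, -0.0282-5.5112i, -2.9187-0.6984i, -1.7321i, -4.5530-2.9813i, -4.5530+2.9813i, 1.7321i, -2.9187+0.6984i, -0.0282+5.5112i]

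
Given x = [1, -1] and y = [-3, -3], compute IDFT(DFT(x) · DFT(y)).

(x ⊛ y)[n] = Σ(m=0 to 1) x[m] · y[(n-m) mod 2]

Computing each output sample:
(x ⊛ y)[0] = 0
(x ⊛ y)[1] = 0

x ⊛ y = [0, 0]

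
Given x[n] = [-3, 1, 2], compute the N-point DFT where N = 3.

X[k] = Σ(n=0 to 2) x[n] · ω_3^(nk)
where ω_3 = e^(-2πi/3)

Computing each X[k]:
X[0] = 0
X[1] = -4.5000+0.8660i
X[2] = -4.5000-0.8660i

X = [0, -4.5000+0.8660i, -4.5000-0.8660i]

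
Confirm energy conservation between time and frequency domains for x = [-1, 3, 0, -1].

Time domain:
Σ|x[n]|² = |-1|² + |3|² + |0|² + |-1|² = 11.0000

Frequency domain:
(1/4)Σ|X[k]|² = (1/4)(|1|² + |-1-4i|² + |-3|² + |-1+4i|²) = (1/4)·44.0000 = 11.0000

Both sides agree, confirming Parseval's theorem.

Σ|x[n]|² = (1/N)Σ|X[k]|² = 11.0000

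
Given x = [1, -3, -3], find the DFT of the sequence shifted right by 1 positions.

Time shift by 1: X_shifted[k] = ω_3^(1k) · X[k]
Shifted x = [-3, 1, -3]

DFT(x[n-1]) = [-5, -2.0000-3.4641i, -2.0000+3.4641i]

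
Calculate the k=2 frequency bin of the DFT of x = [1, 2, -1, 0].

X[2] = Σ(n=0 to 3) x[n] · ω_4^(2n) where ω_4 = e^(-2πi/4)
= (1)·ω_4^0 + (2)·ω_4^2 + (-1)·ω_4^4 + (0)·ω_4^6

X[2] = -2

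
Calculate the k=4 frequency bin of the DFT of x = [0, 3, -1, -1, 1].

X[4] = Σ(n=0 to 4) x[n] · ω_5^(4n) where ω_5 = e^(-2πi/5)
= (0)·ω_5^0 + (3)·ω_5^4 + (-1)·ω_5^8 + (-1)·ω_5^12 + (1)·ω_5^16

X[4] = 2.8541+1.9021i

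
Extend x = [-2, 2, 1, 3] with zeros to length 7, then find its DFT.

Original 4-point DFT: [4, -3+1i, -6, -3-1i]
Zero-padded 7-point DFT provides frequency interpolation.

DFT_7([x, 0, ...]) = [4, -3.6784-3.8402i, -1.4755+0.8295i, -3.8460-3.0107i, -3.8460+3.0107i, -1.4755-0.8295i, -3.6784+3.8402i]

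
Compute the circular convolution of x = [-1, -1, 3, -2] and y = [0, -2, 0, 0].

(x ⊛ y)[n] = Σ(m=0 to 3) x[m] · y[(n-m) mod 4]

Computing each output sample:
(x ⊛ y)[0] = 4
(x ⊛ y)[1] = 2
(x ⊛ y)[2] = 2
(x ⊛ y)[3] = -6

x ⊛ y = [4, 2, 2, -6]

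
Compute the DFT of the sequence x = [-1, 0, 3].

X[k] = Σ(n=0 to 2) x[n] · ω_3^(nk)
where ω_3 = e^(-2πi/3)

Computing each X[k]:
X[0] = 2
X[1] = -2.5000+2.5981i
X[2] = -2.5000-2.5981i

X = [2, -2.5000+2.5981i, -2.5000-2.5981i]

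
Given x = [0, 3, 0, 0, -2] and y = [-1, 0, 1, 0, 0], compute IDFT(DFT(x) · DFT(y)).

(x ⊛ y)[n] = Σ(m=0 to 4) x[m] · y[(n-m) mod 5]

Computing each output sample:
(x ⊛ y)[0] = 0
(x ⊛ y)[1] = -5
(x ⊛ y)[2] = 0
(x ⊛ y)[3] = 3
(x ⊛ y)[4] = 2

x ⊛ y = [0, -5, 0, 3, 2]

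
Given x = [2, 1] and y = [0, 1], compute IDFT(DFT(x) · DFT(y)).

(x ⊛ y)[n] = Σ(m=0 to 1) x[m] · y[(n-m) mod 2]

Computing each output sample:
(x ⊛ y)[0] = 1
(x ⊛ y)[1] = 2

x ⊛ y = [1, 2]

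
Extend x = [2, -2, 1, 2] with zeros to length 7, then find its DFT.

Original 4-point DFT: [3, 1+4i, 3, 1-4i]
Zero-padded 7-point DFT provides frequency interpolation.

DFT_7([x, 0, ...]) = [3, -1.2714-0.2790i, 2.7911+3.9474i, 3.9804-0.3003i, 3.9804+0.3003i, 2.7911-3.9474i, -1.2714+0.2790i]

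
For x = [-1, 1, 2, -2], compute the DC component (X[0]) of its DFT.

X[0] = Σ(n=0 to 3) x[n] · ω_4^0 = Σ x[n]
= (-1) + (1) + (2) + (-2)

X[0] = 0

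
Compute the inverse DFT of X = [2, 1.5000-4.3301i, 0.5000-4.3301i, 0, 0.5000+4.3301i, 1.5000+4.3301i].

x[n] = (1/6) Σ(k=0 to 5) X[k] · e^(2πikn/6)

Computing each x[n]:
x[0] = 1
x[1] = 3
x[2] = 0
x[3] = 0
x[4] = 0
x[5] = -2

x = [1, 3, 0, 0, 0, -2]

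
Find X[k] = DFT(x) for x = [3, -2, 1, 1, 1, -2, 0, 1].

X[k] = Σ(n=0 to 7) x[n] · ω_8^(nk)
where ω_8 = e^(-2πi/8)

Computing each X[k]:
X[0] = 3
X[1] = 2-1i
X[2] = 3+6i
X[3] = 2+1i
X[4] = 7
X[5] = 2-1i
X[6] = 3-6i
X[7] = 2+1i

X = [3, 2-1i, 3+6i, 2+1i, 7, 2-1i, 3-6i, 2+1i]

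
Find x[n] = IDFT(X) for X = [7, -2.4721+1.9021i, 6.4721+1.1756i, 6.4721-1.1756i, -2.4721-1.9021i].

x[n] = (1/5) Σ(k=0 to 4) X[k] · e^(2πikn/5)

Computing each x[n]:
x[0] = 3
x[1] = -2
x[2] = 3
x[3] = 3
x[4] = 0

x = [3, -2, 3, 3, 0]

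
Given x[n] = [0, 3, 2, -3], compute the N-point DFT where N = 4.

X[k] = Σ(n=0 to 3) x[n] · ω_4^(nk)
where ω_4 = e^(-2πi/4)

Computing each X[k]:
X[0] = 2
X[1] = -2-6i
X[2] = 2
X[3] = -2+6i

X = [2, -2-6i, 2, -2+6i]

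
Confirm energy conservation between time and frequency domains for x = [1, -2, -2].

Time domain:
Σ|x[n]|² = |1|² + |-2|² + |-2|² = 9.0000

Frequency domain:
(1/3)Σ|X[k]|² = (1/3)(|-3|² + |3|² + |3|²) = (1/3)·27.0000 = 9.0000

Both sides agree, confirming Parseval's theorem.

Σ|x[n]|² = (1/N)Σ|X[k]|² = 9.0000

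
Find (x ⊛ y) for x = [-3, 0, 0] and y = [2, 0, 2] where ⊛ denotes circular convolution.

(x ⊛ y)[n] = Σ(m=0 to 2) x[m] · y[(n-m) mod 3]

Computing each output sample:
(x ⊛ y)[0] = -6
(x ⊛ y)[1] = 0
(x ⊛ y)[2] = -6

x ⊛ y = [-6, 0, -6]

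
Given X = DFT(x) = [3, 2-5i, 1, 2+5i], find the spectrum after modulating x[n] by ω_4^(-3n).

Modulation property: DFT(ω_4^(-3n)·x[n]) = X[(k-3) mod 4], so circularly shift X by 3 positions.

X[k-3] = [2-5i, 1, 2+5i, 3]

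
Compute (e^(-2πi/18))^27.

Since ω_18^18 = 1, powers reduce modulo 18.
27 mod 18 = 9
So ω_18^27 = ω_18^9 = e^(-2πi·9/18)

ω_18^27 = ω_18^9 = -1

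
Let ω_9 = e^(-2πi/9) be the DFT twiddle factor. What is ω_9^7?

ω_9^7 = e^(-2πi·7/9)
= cos(-2π·7/9) + i·sin(-2π·7/9)
= cos(-14π/9) + i·sin(-14π/9)

ω_9^7 = cos(-14π/9) + i·sin(-14π/9) = 0.1736+0.9848i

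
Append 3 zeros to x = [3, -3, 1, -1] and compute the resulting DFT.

Original 4-point DFT: [0, 2+2i, 8, 2-2i]
Zero-padded 7-point DFT provides frequency interpolation.

DFT_7([x, 0, ...]) = [0, 1.8080+1.8045i, 2.1431+2.5768i, 6.5489+3.0584i, 6.5489-3.0584i, 2.1431-2.5768i, 1.8080-1.8045i]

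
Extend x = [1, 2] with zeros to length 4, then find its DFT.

Original 2-point DFT: [3, -1]
Zero-padded 4-point DFT provides frequency interpolation.

DFT_4([x, 0, ...]) = [3, 1-2i, -1, 1+2i]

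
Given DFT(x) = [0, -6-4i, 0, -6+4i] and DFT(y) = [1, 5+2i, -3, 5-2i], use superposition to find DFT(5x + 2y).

By linearity: DFT(5x + 2y) = 5·DFT(x) + 2·DFT(y)
= 5·[0, -6-4i, 0, -6+4i] + 2·[1, 5+2i, -3, 5-2i]

Computing element-wise:
Z[0] = 5·(0) + 2·(1) = 2
Z[1] = 5·(-6-4i) + 2·(5+2i) = -20-16i
Z[2] = 5·(0) + 2·(-3) = -6
Z[3] = 5·(-6+4i) + 2·(5-2i) = -20+16i

DFT(5x + 2y) = 5·X + 2·Y = [2, -20-16i, -6, -20+16i]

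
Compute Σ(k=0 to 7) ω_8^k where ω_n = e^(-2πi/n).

Sum of all nth roots of unity equals 0 for n > 1 (geometric series with r ≠ 1).

0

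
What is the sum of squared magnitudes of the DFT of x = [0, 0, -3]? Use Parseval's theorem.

Parseval: Σ|x[n]|² = (1/N)Σ|X[k]|², so Σ|X[k]|² = N·Σ|x[n]|² = 3·9.0000

Σ|X[k]|² = N·Σ|x[n]|² = 3·9.0000 = 27.0000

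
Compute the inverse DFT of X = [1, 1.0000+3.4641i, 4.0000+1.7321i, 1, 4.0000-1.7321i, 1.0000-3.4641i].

x[n] = (1/6) Σ(k=0 to 5) X[k] · e^(2πikn/6)

Computing each x[n]:
x[0] = 2
x[1] = -2
x[2] = -1
x[3] = 1
x[4] = 0
x[5] = 1

x = [2, -2, -1, 1, 0, 1]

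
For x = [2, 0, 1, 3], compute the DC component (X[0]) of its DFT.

X[0] = Σ(n=0 to 3) x[n] · ω_4^0 = Σ x[n]
= (2) + (0) + (1) + (3)

X[0] = 6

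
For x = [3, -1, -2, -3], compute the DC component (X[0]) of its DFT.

X[0] = Σ(n=0 to 3) x[n] · ω_4^0 = Σ x[n]
= (3) + (-1) + (-2) + (-3)

X[0] = -3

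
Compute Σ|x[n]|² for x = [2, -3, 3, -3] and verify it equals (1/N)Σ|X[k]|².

Time domain:
Σ|x[n]|² = |2|² + |-3|² + |3|² + |-3|² = 31.0000

Frequency domain:
(1/4)Σ|X[k]|² = (1/4)(|-1|² + |-1|² + |11|² + |-1|²) = (1/4)·124.0000 = 31.0000

Both sides agree, confirming Parseval's theorem.

Σ|x[n]|² = (1/N)Σ|X[k]|² = 31.0000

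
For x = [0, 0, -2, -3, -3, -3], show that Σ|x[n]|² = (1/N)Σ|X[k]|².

Time domain:
Σ|x[n]|² = |0|² + |0|² + |-2|² + |-3|² + |-3|² + |-3|² = 31.0000

Frequency domain:
(1/6)Σ|X[k]|² = (1/6)(|-11|² + |4.0000-3.4641i|² + |1.0000-1.7321i|² + |1|² + |1.0000+1.7321i|² + |4.0000+3.4641i|²) = (1/6)·186.0000 = 31.0000

Both sides agree, confirming Parseval's theorem.

Σ|x[n]|² = (1/N)Σ|X[k]|² = 31.0000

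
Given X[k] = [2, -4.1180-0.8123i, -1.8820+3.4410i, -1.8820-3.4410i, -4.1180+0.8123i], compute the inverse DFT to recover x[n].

x[n] = (1/5) Σ(k=0 to 4) X[k] · e^(2πikn/5)

Computing each x[n]:
x[0] = -2
x[1] = 0
x[2] = 3
x[3] = 0
x[4] = 1

x = [-2, 0, 3, 0, 1]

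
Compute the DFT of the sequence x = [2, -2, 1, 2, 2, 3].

X[k] = Σ(n=0 to 5) x[n] · ω_6^(nk)
where ω_6 = e^(-2πi/6)

Computing each X[k]:
X[0] = 8
X[1] = -1.0000+5.1962i
X[2] = 2.0000+3.4641i
X[3] = 2
X[4] = 2.0000-3.4641i
X[5] = -1.0000-5.1962i

X = [8, -1.0000+5.1962i, 2.0000+3.4641i, 2, 2.0000-3.4641i, -1.0000-5.1962i]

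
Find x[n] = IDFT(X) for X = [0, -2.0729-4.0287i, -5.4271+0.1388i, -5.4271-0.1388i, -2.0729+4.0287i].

x[n] = (1/5) Σ(k=0 to 4) X[k] · e^(2πikn/5)

Computing each x[n]:
x[0] = -3
x[1] = 3
x[2] = 1
x[3] = -1
x[4] = 0

x = [-3, 3, 1, -1, 0]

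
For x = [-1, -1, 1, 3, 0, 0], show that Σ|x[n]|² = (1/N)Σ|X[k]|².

Time domain:
Σ|x[n]|² = |-1|² + |-1|² + |1|² + |3|² + |0|² + |0|² = 12.0000

Frequency domain:
(1/6)Σ|X[k]|² = (1/6)(|2|² + |-5|² + |2.0000+1.7321i|² + |-2|² + |2.0000-1.7321i|² + |-5|²) = (1/6)·72.0000 = 12.0000

Both sides agree, confirming Parseval's theorem.

Σ|x[n]|² = (1/N)Σ|X[k]|² = 12.0000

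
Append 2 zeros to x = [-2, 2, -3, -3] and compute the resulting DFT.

Original 4-point DFT: [-6, 1-5i, -4, 1+5i]
Zero-padded 6-point DFT provides frequency interpolation.

DFT_6([x, 0, ...]) = [-6, 3.5000+0.8660i, -4.5000-4.3301i, -4, -4.5000+4.3301i, 3.5000-0.8660i]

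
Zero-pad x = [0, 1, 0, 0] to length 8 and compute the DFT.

Original 4-point DFT: [1, -1i, -1, 1i]
Zero-padded 8-point DFT provides frequency interpolation.

DFT_8([x, 0, ...]) = [1, 0.7071-0.7071i, -1i, -0.7071-0.7071i, -1, -0.7071+0.7071i, 1i, 0.7071+0.7071i]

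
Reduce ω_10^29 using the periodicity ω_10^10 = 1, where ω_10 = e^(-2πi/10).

Since ω_10^10 = 1, powers reduce modulo 10.
29 mod 10 = 9
So ω_10^29 = ω_10^9 = e^(-2πi·9/10)

ω_10^29 = ω_10^9 = 0.8090+0.5878i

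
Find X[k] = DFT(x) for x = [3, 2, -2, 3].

X[k] = Σ(n=0 to 3) x[n] · ω_4^(nk)
where ω_4 = e^(-2πi/4)

Computing each X[k]:
X[0] = 6
X[1] = 5+1i
X[2] = -4
X[3] = 5-1i

X = [6, 5+1i, -4, 5-1i]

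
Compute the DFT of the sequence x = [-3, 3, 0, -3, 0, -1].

X[k] = Σ(n=0 to 5) x[n] · ω_6^(nk)
where ω_6 = e^(-2πi/6)

Computing each X[k]:
X[0] = -4
X[1] = 1.0000-3.4641i
X[2] = -7.0000-3.4641i
X[3] = -2
X[4] = -7.0000+3.4641i
X[5] = 1.0000+3.4641i

X = [-4, 1.0000-3.4641i, -7.0000-3.4641i, -2, -7.0000+3.4641i, 1.0000+3.4641i]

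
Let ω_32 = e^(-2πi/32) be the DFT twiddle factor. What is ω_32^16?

ω_32^16 = e^(-2πi·16/32)
= cos(-2π·16/32) + i·sin(-2π·16/32)
= cos(-32π/32) + i·sin(-32π/32)

ω_32^16 = cos(-32π/32) + i·sin(-32π/32) = -1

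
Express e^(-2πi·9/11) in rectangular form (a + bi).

ω_11^9 = e^(-2πi·9/11)
= cos(-2π·9/11) + i·sin(-2π·9/11)
= cos(-18π/11) + i·sin(-18π/11)

ω_11^9 = cos(-18π/11) + i·sin(-18π/11) = 0.4154+0.9096i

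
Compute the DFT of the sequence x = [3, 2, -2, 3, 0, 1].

X[k] = Σ(n=0 to 5) x[n] · ω_6^(nk)
where ω_6 = e^(-2πi/6)

Computing each X[k]:
X[0] = 7
X[1] = 2.5000+0.8660i
X[2] = 5.5000-2.5981i
X[3] = -5
X[4] = 5.5000+2.5981i
X[5] = 2.5000-0.8660i

X = [7, 2.5000+0.8660i, 5.5000-2.5981i, -5, 5.5000+2.5981i, 2.5000-0.8660i]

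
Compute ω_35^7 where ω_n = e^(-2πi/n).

ω_35^7 = e^(-2πi·7/35)
= cos(-2π·7/35) + i·sin(-2π·7/35)
= cos(-14π/35) + i·sin(-14π/35)

ω_35^7 = cos(-14π/35) + i·sin(-14π/35) = 0.3090-0.9511i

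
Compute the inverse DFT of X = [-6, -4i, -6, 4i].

x[n] = (1/4) Σ(k=0 to 3) X[k] · e^(2πikn/4)

Computing each x[n]:
x[0] = -3
x[1] = 2
x[2] = -3
x[3] = -2

x = [-3, 2, -3, -2]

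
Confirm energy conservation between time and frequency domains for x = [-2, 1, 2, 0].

Time domain:
Σ|x[n]|² = |-2|² + |1|² + |2|² + |0|² = 9.0000

Frequency domain:
(1/4)Σ|X[k]|² = (1/4)(|1|² + |-4-1i|² + |-1|² + |-4+1i|²) = (1/4)·36.0000 = 9.0000

Both sides agree, confirming Parseval's theorem.

Σ|x[n]|² = (1/N)Σ|X[k]|² = 9.0000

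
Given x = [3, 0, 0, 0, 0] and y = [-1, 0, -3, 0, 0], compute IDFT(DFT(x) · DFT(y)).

(x ⊛ y)[n] = Σ(m=0 to 4) x[m] · y[(n-m) mod 5]

Computing each output sample:
(x ⊛ y)[0] = -3
(x ⊛ y)[1] = 0
(x ⊛ y)[2] = -9
(x ⊛ y)[3] = 0
(x ⊛ y)[4] = 0

x ⊛ y = [-3, 0, -9, 0, 0]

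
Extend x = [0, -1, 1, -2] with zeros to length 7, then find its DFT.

Original 4-point DFT: [-2, -1-1i, 4, -1+1i]
Zero-padded 7-point DFT provides frequency interpolation.

DFT_7([x, 0, ...]) = [-2, 0.9559+0.6747i, -1.9254-0.1549i, 1.9695+3.1656i, 1.9695-3.1656i, -1.9254+0.1549i, 0.9559-0.6747i]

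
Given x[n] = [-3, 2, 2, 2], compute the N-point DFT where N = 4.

X[k] = Σ(n=0 to 3) x[n] · ω_4^(nk)
where ω_4 = e^(-2πi/4)

Computing each X[k]:
X[0] = 3
X[1] = -5
X[2] = -5
X[3] = -5

X = [3, -5, -5, -5]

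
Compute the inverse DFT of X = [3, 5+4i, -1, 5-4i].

x[n] = (1/4) Σ(k=0 to 3) X[k] · e^(2πikn/4)

Computing each x[n]:
x[0] = 3
x[1] = -1
x[2] = -2
x[3] = 3

x = [3, -1, -2, 3]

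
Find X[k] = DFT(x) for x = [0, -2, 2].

X[k] = Σ(n=0 to 2) x[n] · ω_3^(nk)
where ω_3 = e^(-2πi/3)

Computing each X[k]:
X[0] = 0
X[1] = 3.4641i
X[2] = -3.4641i

X = [0, 3.4641i, -3.4641i]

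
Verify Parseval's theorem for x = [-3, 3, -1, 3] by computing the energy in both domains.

Time domain:
Σ|x[n]|² = |-3|² + |3|² + |-1|² + |3|² = 28.0000

Frequency domain:
(1/4)Σ|X[k]|² = (1/4)(|2|² + |-2|² + |-10|² + |-2|²) = (1/4)·112.0000 = 28.0000

Both sides agree, confirming Parseval's theorem.

Σ|x[n]|² = (1/N)Σ|X[k]|² = 28.0000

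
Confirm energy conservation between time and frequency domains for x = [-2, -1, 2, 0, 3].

Time domain:
Σ|x[n]|² = |-2|² + |-1|² + |2|² + |0|² + |3|² = 18.0000

Frequency domain:
(1/5)Σ|X[k]|² = (1/5)(|2|² + |-3.0000+2.6287i|² + |-3.0000+4.2533i|² + |-3.0000-4.2533i|² + |-3.0000-2.6287i|²) = (1/5)·90.0000 = 18.0000

Both sides agree, confirming Parseval's theorem.

Σ|x[n]|² = (1/N)Σ|X[k]|² = 18.0000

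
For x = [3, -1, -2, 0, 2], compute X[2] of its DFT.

X[2] = Σ(n=0 to 4) x[n] · ω_5^(2n) where ω_5 = e^(-2πi/5)
= (3)·ω_5^0 + (-1)·ω_5^2 + (-2)·ω_5^4 + (0)·ω_5^6 + (2)·ω_5^8

X[2] = 1.5729-0.1388i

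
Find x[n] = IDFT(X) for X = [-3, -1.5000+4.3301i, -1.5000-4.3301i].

x[n] = (1/3) Σ(k=0 to 2) X[k] · e^(2πikn/3)

Computing each x[n]:
x[0] = -2
x[1] = -3
x[2] = 2

x = [-2, -3, 2]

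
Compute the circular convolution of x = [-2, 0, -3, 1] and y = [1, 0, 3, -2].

(x ⊛ y)[n] = Σ(m=0 to 3) x[m] · y[(n-m) mod 4]

Computing each output sample:
(x ⊛ y)[0] = -11
(x ⊛ y)[1] = 9
(x ⊛ y)[2] = -11
(x ⊛ y)[3] = 5

x ⊛ y = [-11, 9, -11, 5]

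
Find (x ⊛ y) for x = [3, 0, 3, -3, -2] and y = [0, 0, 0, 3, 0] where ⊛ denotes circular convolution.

(x ⊛ y)[n] = Σ(m=0 to 4) x[m] · y[(n-m) mod 5]

Computing each output sample:
(x ⊛ y)[0] = 9
(x ⊛ y)[1] = -9
(x ⊛ y)[2] = -6
(x ⊛ y)[3] = 9
(x ⊛ y)[4] = 0

x ⊛ y = [9, -9, -6, 9, 0]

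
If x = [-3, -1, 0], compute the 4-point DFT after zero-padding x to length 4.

Original 3-point DFT: [-4, -2.5000+0.8660i, -2.5000-0.8660i]
Zero-padded 4-point DFT provides frequency interpolation.

DFT_4([x, 0, ...]) = [-4, -3+1i, -2, -3-1i]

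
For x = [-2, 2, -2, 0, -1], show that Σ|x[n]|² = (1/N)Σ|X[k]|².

Time domain:
Σ|x[n]|² = |-2|² + |2|² + |-2|² + |0|² + |-1|² = 13.0000

Frequency domain:
(1/5)Σ|X[k]|² = (1/5)(|-3|² + |-0.0729-1.6776i|² + |-3.4271-3.6655i|² + |-3.4271+3.6655i|² + |-0.0729+1.6776i|²) = (1/5)·65.0000 = 13.0000

Both sides agree, confirming Parseval's theorem.

Σ|x[n]|² = (1/N)Σ|X[k]|² = 13.0000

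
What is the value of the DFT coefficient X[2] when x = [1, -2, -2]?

X[2] = Σ(n=0 to 2) x[n] · ω_3^(2n) where ω_3 = e^(-2πi/3)
= (1)·ω_3^0 + (-2)·ω_3^2 + (-2)·ω_3^4

X[2] = 3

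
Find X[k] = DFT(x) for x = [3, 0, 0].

X[k] = Σ(n=0 to 2) x[n] · ω_3^(nk)
where ω_3 = e^(-2πi/3)

Computing each X[k]:
X[0] = 3
X[1] = 3
X[2] = 3

X = [3, 3, 3]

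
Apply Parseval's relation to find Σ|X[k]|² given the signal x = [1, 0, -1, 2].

Parseval: Σ|x[n]|² = (1/N)Σ|X[k]|², so Σ|X[k]|² = N·Σ|x[n]|² = 4·6.0000

Σ|X[k]|² = N·Σ|x[n]|² = 4·6.0000 = 24.0000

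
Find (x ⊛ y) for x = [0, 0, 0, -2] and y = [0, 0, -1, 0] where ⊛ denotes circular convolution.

(x ⊛ y)[n] = Σ(m=0 to 3) x[m] · y[(n-m) mod 4]

Computing each output sample:
(x ⊛ y)[0] = 0
(x ⊛ y)[1] = 2
(x ⊛ y)[2] = 0
(x ⊛ y)[3] = 0

x ⊛ y = [0, 2, 0, 0]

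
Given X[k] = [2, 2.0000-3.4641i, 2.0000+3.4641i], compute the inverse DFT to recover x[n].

x[n] = (1/3) Σ(k=0 to 2) X[k] · e^(2πikn/3)

Computing each x[n]:
x[0] = 2
x[1] = 2
x[2] = -2

x = [2, 2, -2]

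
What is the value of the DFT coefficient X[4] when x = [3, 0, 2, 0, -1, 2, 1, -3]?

X[4] = Σ(n=0 to 7) x[n] · ω_8^(4n) where ω_8 = e^(-2πi/8)
= (3)·ω_8^0 + (0)·ω_8^4 + (2)·ω_8^8 + (0)·ω_8^12 + (-1)·ω_8^16 + (2)·ω_8^20 + (1)·ω_8^24 + (-3)·ω_8^28

X[4] = 6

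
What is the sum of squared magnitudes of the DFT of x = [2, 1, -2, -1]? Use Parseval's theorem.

Parseval: Σ|x[n]|² = (1/N)Σ|X[k]|², so Σ|X[k]|² = N·Σ|x[n]|² = 4·10.0000

Σ|X[k]|² = N·Σ|x[n]|² = 4·10.0000 = 40.0000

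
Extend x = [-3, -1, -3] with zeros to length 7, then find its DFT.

Original 3-point DFT: [-7, -1.0000-1.7321i, -1.0000+1.7321i]
Zero-padded 7-point DFT provides frequency interpolation.

DFT_7([x, 0, ...]) = [-7, -2.9559+3.7066i, -0.0746-0.3267i, -3.9695-1.9116i, -3.9695+1.9116i, -0.0746+0.3267i, -2.9559-3.7066i]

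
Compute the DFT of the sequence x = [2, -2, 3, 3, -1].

X[k] = Σ(n=0 to 4) x[n] · ω_5^(nk)
where ω_5 = e^(-2πi/5)

Computing each X[k]:
X[0] = 5
X[1] = -3.7812+0.9511i
X[2] = 6.2812+0.5878i
X[3] = 6.2812-0.5878i
X[4] = -3.7812-0.9511i

X = [5, -3.7812+0.9511i, 6.2812+0.5878i, 6.2812-0.5878i, -3.7812-0.9511i]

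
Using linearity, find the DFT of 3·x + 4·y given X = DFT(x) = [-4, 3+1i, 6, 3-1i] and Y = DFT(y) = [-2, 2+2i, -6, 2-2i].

By linearity: DFT(3x + 4y) = 3·DFT(x) + 4·DFT(y)
= 3·[-4, 3+1i, 6, 3-1i] + 4·[-2, 2+2i, -6, 2-2i]

Computing element-wise:
Z[0] = 3·(-4) + 4·(-2) = -20
Z[1] = 3·(3+1i) + 4·(2+2i) = 17+11i
Z[2] = 3·(6) + 4·(-6) = -6
Z[3] = 3·(3-1i) + 4·(2-2i) = 17-11i

DFT(3x + 4y) = 3·X + 4·Y = [-20, 17+11i, -6, 17-11i]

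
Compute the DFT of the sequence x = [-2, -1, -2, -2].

X[k] = Σ(n=0 to 3) x[n] · ω_4^(nk)
where ω_4 = e^(-2πi/4)

Computing each X[k]:
X[0] = -7
X[1] = -1i
X[2] = -1
X[3] = 1i

X = [-7, -1i, -1, 1i]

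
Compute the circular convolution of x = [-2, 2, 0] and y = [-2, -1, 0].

(x ⊛ y)[n] = Σ(m=0 to 2) x[m] · y[(n-m) mod 3]

Computing each output sample:
(x ⊛ y)[0] = 4
(x ⊛ y)[1] = -2
(x ⊛ y)[2] = -2

x ⊛ y = [4, -2, -2]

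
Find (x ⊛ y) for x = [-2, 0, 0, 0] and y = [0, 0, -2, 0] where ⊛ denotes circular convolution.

(x ⊛ y)[n] = Σ(m=0 to 3) x[m] · y[(n-m) mod 4]

Computing each output sample:
(x ⊛ y)[0] = 0
(x ⊛ y)[1] = 0
(x ⊛ y)[2] = 4
(x ⊛ y)[3] = 0

x ⊛ y = [0, 0, 4, 0]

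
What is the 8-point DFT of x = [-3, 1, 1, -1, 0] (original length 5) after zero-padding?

Original 5-point DFT: [-2, -2.6910-2.1266i, -3.8090+1.3143i, -3.8090-1.3143i, -2.6910+2.1266i]
Zero-padded 8-point DFT provides frequency interpolation.

DFT_8([x, 0, ...]) = [-2, -1.5858-1.0000i, -4-2i, -4.4142+1.0000i, -2, -4.4142-1.0000i, -4+2i, -1.5858+1.0000i]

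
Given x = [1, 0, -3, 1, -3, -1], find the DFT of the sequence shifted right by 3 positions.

Time shift by 3: X_shifted[k] = ω_6^(3k) · X[k]
Shifted x = [1, -3, -1, 1, 0, -3]

DFT(x[n-3]) = [-5, -2.5000+0.8660i, 5.5000-0.8660i, 5, 5.5000+0.8660i, -2.5000-0.8660i]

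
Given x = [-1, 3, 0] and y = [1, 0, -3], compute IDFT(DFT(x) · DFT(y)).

(x ⊛ y)[n] = Σ(m=0 to 2) x[m] · y[(n-m) mod 3]

Computing each output sample:
(x ⊛ y)[0] = -10
(x ⊛ y)[1] = 3
(x ⊛ y)[2] = 3

x ⊛ y = [-10, 3, 3]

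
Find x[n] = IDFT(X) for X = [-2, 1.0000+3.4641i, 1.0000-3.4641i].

x[n] = (1/3) Σ(k=0 to 2) X[k] · e^(2πikn/3)

Computing each x[n]:
x[0] = 0
x[1] = -3
x[2] = 1

x = [0, -3, 1]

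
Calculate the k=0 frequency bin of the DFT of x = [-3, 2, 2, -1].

X[0] = Σ(n=0 to 3) x[n] · ω_4^0 = Σ x[n]
= (-3) + (2) + (2) + (-1)

X[0] = 0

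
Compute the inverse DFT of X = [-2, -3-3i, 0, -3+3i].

x[n] = (1/4) Σ(k=0 to 3) X[k] · e^(2πikn/4)

Computing each x[n]:
x[0] = -2
x[1] = 1
x[2] = 1
x[3] = -2

x = [-2, 1, 1, -2]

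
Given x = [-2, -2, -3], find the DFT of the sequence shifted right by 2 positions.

Time shift by 2: X_shifted[k] = ω_3^(2k) · X[k]
Shifted x = [-2, -3, -2]

DFT(x[n-2]) = [-7, 0.5000+0.8660i, 0.5000-0.8660i]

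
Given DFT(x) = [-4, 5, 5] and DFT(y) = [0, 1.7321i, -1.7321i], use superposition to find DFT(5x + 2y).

By linearity: DFT(5x + 2y) = 5·DFT(x) + 2·DFT(y)
= 5·[-4, 5, 5] + 2·[0, 1.7321i, -1.7321i]

Computing element-wise:
Z[0] = 5·(-4) + 2·(0) = -20
Z[1] = 5·(5) + 2·(1.7321i) = 25.0000+3.4642i
Z[2] = 5·(5) + 2·(-1.7321i) = 25.0000-3.4642i

DFT(5x + 2y) = 5·X + 2·Y = [-20, 25.0000+3.4642i, 25.0000-3.4642i]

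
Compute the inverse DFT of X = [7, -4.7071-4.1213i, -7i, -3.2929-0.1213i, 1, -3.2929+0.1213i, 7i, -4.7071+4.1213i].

x[n] = (1/8) Σ(k=0 to 7) X[k] · e^(2πikn/8)

Computing each x[n]:
x[0] = -1
x[1] = 3
x[2] = 2
x[3] = 0
x[4] = 3
x[5] = 2
x[6] = 0
x[7] = -2

x = [-1, 3, 2, 0, 3, 2, 0, -2]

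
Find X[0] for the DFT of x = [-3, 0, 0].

X[0] = Σ(n=0 to 2) x[n] · ω_3^0 = Σ x[n]
= (-3) + (0) + (0)

X[0] = -3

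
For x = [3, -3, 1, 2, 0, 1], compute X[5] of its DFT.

X[5] = Σ(n=0 to 5) x[n] · ω_6^(5n) where ω_6 = e^(-2πi/6)
= (3)·ω_6^0 + (-3)·ω_6^5 + (1)·ω_6^10 + (2)·ω_6^15 + (0)·ω_6^20 + (1)·ω_6^25

X[5] = -0.5000-2.5981i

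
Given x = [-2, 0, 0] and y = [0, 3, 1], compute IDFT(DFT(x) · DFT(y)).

(x ⊛ y)[n] = Σ(m=0 to 2) x[m] · y[(n-m) mod 3]

Computing each output sample:
(x ⊛ y)[0] = 0
(x ⊛ y)[1] = -6
(x ⊛ y)[2] = -2

x ⊛ y = [0, -6, -2]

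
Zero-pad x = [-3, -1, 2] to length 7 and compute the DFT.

Original 3-point DFT: [-2, -3.5000+2.5981i, -3.5000-2.5981i]
Zero-padded 7-point DFT provides frequency interpolation.

DFT_7([x, 0, ...]) = [-2, -4.0685-1.1680i, -4.5794+1.8427i, -0.8521+1.9975i, -0.8521-1.9975i, -4.5794-1.8427i, -4.0685+1.1680i]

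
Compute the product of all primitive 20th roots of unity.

The primitive 20th roots of unity are ω_20^k for k coprime to 20: k ∈ {1, 3, 7, 9, 11, 13, 17, 19}
Their product equals the constant term of the cyclotomic polynomial Φ_20(x) up to sign.
For n ≥ 3, the product of all primitive nth roots of unity is 1. (For n=1 it is 1; for n=2 it is -1.)

1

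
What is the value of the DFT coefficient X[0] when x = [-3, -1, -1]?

X[0] = Σ(n=0 to 2) x[n] · ω_3^0 = Σ x[n]
= (-3) + (-1) + (-1)

X[0] = -5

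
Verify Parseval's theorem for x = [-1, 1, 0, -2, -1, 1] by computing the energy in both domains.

Time domain:
Σ|x[n]|² = |-1|² + |1|² + |0|² + |-2|² + |-1|² + |1|² = 8.0000

Frequency domain:
(1/6)Σ|X[k]|² = (1/6)(|-2|² + |2.5000-0.8660i|² + |-3.5000+0.8660i|² + |-2|² + |-3.5000-0.8660i|² + |2.5000+0.8660i|²) = (1/6)·48.0000 = 8.0000

Both sides agree, confirming Parseval's theorem.

Σ|x[n]|² = (1/N)Σ|X[k]|² = 8.0000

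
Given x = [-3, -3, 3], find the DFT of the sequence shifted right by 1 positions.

Time shift by 1: X_shifted[k] = ω_3^(1k) · X[k]
Shifted x = [3, -3, -3]

DFT(x[n-1]) = [-3, 6, 6]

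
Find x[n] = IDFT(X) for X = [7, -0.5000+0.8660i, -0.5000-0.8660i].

x[n] = (1/3) Σ(k=0 to 2) X[k] · e^(2πikn/3)

Computing each x[n]:
x[0] = 2
x[1] = 2
x[2] = 3

x = [2, 2, 3]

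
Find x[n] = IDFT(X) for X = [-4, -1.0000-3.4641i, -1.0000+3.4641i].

x[n] = (1/3) Σ(k=0 to 2) X[k] · e^(2πikn/3)

Computing each x[n]:
x[0] = -2
x[1] = 1
x[2] = -3

x = [-2, 1, -3]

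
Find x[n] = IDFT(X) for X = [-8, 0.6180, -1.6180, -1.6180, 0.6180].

x[n] = (1/5) Σ(k=0 to 4) X[k] · e^(2πikn/5)

Computing each x[n]:
x[0] = -2
x[1] = -1
x[2] = -2
x[3] = -2
x[4] = -1

x = [-2, -1, -2, -2, -1]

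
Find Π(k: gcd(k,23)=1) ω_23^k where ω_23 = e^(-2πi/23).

The primitive 23rd roots of unity are ω_23^k for k coprime to 23: k ∈ {1, 2, 3, 4, 5, 6, 7, 8, 9, 10, 11, 12, 13, 14, 15, 16, 17, 18, 19, 20, 21, 22}
Their product equals the constant term of the cyclotomic polynomial Φ_23(x) up to sign.
For n ≥ 3, the product of all primitive nth roots of unity is 1. (For n=1 it is 1; for n=2 it is -1.)

1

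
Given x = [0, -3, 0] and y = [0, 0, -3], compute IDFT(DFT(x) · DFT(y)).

(x ⊛ y)[n] = Σ(m=0 to 2) x[m] · y[(n-m) mod 3]

Computing each output sample:
(x ⊛ y)[0] = 9
(x ⊛ y)[1] = 0
(x ⊛ y)[2] = 0

x ⊛ y = [9, 0, 0]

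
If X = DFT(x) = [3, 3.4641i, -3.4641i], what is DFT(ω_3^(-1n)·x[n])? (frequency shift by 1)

Modulation property: DFT(ω_3^(-1n)·x[n]) = X[(k-1) mod 3], so circularly shift X by 1 positions.

X[k-1] = [-3.4641i, 3, 3.4641i]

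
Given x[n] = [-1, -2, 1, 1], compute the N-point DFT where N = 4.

X[k] = Σ(n=0 to 3) x[n] · ω_4^(nk)
where ω_4 = e^(-2πi/4)

Computing each X[k]:
X[0] = -1
X[1] = -2+3i
X[2] = 1
X[3] = -2-3i

X = [-1, -2+3i, 1, -2-3i]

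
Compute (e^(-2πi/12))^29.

Since ω_12^12 = 1, powers reduce modulo 12.
29 mod 12 = 5
So ω_12^29 = ω_12^5 = e^(-2πi·5/12)

ω_12^29 = ω_12^5 = -0.8660-0.5000i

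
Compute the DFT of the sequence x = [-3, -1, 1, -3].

X[k] = Σ(n=0 to 3) x[n] · ω_4^(nk)
where ω_4 = e^(-2πi/4)

Computing each X[k]:
X[0] = -6
X[1] = -4-2i
X[2] = 2
X[3] = -4+2i

X = [-6, -4-2i, 2, -4+2i]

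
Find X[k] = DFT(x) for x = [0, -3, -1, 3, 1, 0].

X[k] = Σ(n=0 to 5) x[n] · ω_6^(nk)
where ω_6 = e^(-2πi/6)

Computing each X[k]:
X[0] = 0
X[1] = -4.5000+4.3301i
X[2] = 4.5000+0.8660i
X[3] = 0
X[4] = 4.5000-0.8660i
X[5] = -4.5000-4.3301i

X = [0, -4.5000+4.3301i, 4.5000+0.8660i, 0, 4.5000-0.8660i, -4.5000-4.3301i]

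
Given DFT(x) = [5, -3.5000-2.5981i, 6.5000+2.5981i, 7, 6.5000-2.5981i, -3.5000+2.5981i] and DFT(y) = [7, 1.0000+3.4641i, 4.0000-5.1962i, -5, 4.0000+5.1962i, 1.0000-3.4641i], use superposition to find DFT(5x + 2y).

By linearity: DFT(5x + 2y) = 5·DFT(x) + 2·DFT(y)
= 5·[5, -3.5000-2.5981i, 6.5000+2.5981i, 7, 6.5000-2.5981i, -3.5000+2.5981i] + 2·[7, 1.0000+3.4641i, 4.0000-5.1962i, -5, 4.0000+5.1962i, 1.0000-3.4641i]

Computing element-wise:
Z[0] = 5·(5) + 2·(7) = 39
Z[1] = 5·(-3.5000-2.5981i) + 2·(1.0000+3.4641i) = -15.5000-6.0623i
Z[2] = 5·(6.5000+2.5981i) + 2·(4.0000-5.1962i) = 40.5000+2.5981i
Z[3] = 5·(7) + 2·(-5) = 25
Z[4] = 5·(6.5000-2.5981i) + 2·(4.0000+5.1962i) = 40.5000-2.5981i
Z[5] = 5·(-3.5000+2.5981i) + 2·(1.0000-3.4641i) = -15.5000+6.0623i

DFT(5x + 2y) = 5·X + 2·Y = [39, -15.5000-6.0623i, 40.5000+2.5981i, 25, 40.5000-2.5981i, -15.5000+6.0623i]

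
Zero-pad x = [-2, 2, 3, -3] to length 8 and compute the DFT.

Original 4-point DFT: [0, -5-5i, 2, -5+5i]
Zero-padded 8-point DFT provides frequency interpolation.

DFT_8([x, 0, ...]) = [0, 1.5355-2.2929i, -5-5i, -5.5355+3.7071i, 2, -5.5355-3.7071i, -5+5i, 1.5355+2.2929i]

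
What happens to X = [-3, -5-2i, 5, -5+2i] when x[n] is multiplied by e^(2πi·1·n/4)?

Modulation property: DFT(ω_4^(-1n)·x[n]) = X[(k-1) mod 4], so circularly shift X by 1 positions.

X[k-1] = [-5+2i, -3, -5-2i, 5]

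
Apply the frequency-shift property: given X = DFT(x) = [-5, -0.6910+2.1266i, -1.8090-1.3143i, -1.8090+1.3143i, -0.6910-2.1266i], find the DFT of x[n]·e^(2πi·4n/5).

Modulation property: DFT(ω_5^(-4n)·x[n]) = X[(k-4) mod 5], so circularly shift X by 4 positions.

X[k-4] = [-0.6910+2.1266i, -1.8090-1.3143i, -1.8090+1.3143i, -0.6910-2.1266i, -5]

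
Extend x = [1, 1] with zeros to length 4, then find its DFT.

Original 2-point DFT: [2, 0]
Zero-padded 4-point DFT provides frequency interpolation.

DFT_4([x, 0, ...]) = [2, 1-1i, 0, 1+1i]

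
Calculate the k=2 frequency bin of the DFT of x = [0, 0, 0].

X[2] = Σ(n=0 to 2) x[n] · ω_3^(2n) where ω_3 = e^(-2πi/3)
= (0)·ω_3^0 + (0)·ω_3^2 + (0)·ω_3^4

X[2] = 0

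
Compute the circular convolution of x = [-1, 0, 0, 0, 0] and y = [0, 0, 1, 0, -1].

(x ⊛ y)[n] = Σ(m=0 to 4) x[m] · y[(n-m) mod 5]

Computing each output sample:
(x ⊛ y)[0] = 0
(x ⊛ y)[1] = 0
(x ⊛ y)[2] = -1
(x ⊛ y)[3] = 0
(x ⊛ y)[4] = 1

x ⊛ y = [0, 0, -1, 0, 1]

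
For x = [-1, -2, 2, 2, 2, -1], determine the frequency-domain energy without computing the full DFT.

Parseval: Σ|x[n]|² = (1/N)Σ|X[k]|², so Σ|X[k]|² = N·Σ|x[n]|² = 6·18.0000

Σ|X[k]|² = N·Σ|x[n]|² = 6·18.0000 = 108.0000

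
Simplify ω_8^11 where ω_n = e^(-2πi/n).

Since ω_8^8 = 1, powers reduce modulo 8.
11 mod 8 = 3
So ω_8^11 = ω_8^3 = e^(-2πi·3/8)

ω_8^11 = ω_8^3 = -0.7071-0.7071i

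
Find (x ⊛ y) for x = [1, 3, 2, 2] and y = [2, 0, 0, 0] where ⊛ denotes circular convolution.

(x ⊛ y)[n] = Σ(m=0 to 3) x[m] · y[(n-m) mod 4]

Computing each output sample:
(x ⊛ y)[0] = 2
(x ⊛ y)[1] = 6
(x ⊛ y)[2] = 4
(x ⊛ y)[3] = 4

x ⊛ y = [2, 6, 4, 4]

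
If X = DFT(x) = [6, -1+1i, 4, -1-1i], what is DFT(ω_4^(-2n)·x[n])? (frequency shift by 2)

Modulation property: DFT(ω_4^(-2n)·x[n]) = X[(k-2) mod 4], so circularly shift X by 2 positions.

X[k-2] = [4, -1-1i, 6, -1+1i]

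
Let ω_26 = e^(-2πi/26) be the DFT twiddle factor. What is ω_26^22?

ω_26^22 = e^(-2πi·22/26)
= cos(-2π·22/26) + i·sin(-2π·22/26)
= cos(-44π/26) + i·sin(-44π/26)

ω_26^22 = cos(-44π/26) + i·sin(-44π/26) = 0.5681+0.8230i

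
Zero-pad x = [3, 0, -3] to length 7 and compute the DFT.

Original 3-point DFT: [0, 4.5000-2.5981i, 4.5000+2.5981i]
Zero-padded 7-point DFT provides frequency interpolation.

DFT_7([x, 0, ...]) = [0, 3.6676+2.9248i, 5.7029-1.3017i, 1.1295-2.3455i, 1.1295+2.3455i, 5.7029+1.3017i, 3.6676-2.9248i]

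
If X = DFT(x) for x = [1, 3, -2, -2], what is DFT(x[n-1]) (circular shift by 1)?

Time shift by 1: X_shifted[k] = ω_4^(1k) · X[k]
Shifted x = [-2, 1, 3, -2]

DFT(x[n-1]) = [0, -5-3i, 2, -5+3i]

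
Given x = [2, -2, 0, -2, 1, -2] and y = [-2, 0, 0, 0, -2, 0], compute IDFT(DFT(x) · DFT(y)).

(x ⊛ y)[n] = Σ(m=0 to 5) x[m] · y[(n-m) mod 6]

Computing each output sample:
(x ⊛ y)[0] = -4
(x ⊛ y)[1] = 8
(x ⊛ y)[2] = -2
(x ⊛ y)[3] = 8
(x ⊛ y)[4] = -6
(x ⊛ y)[5] = 8

x ⊛ y = [-4, 8, -2, 8, -6, 8]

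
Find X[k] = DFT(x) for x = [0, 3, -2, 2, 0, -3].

X[k] = Σ(n=0 to 5) x[n] · ω_6^(nk)
where ω_6 = e^(-2πi/6)

Computing each X[k]:
X[0] = 0
X[1] = -1.0000-3.4641i
X[2] = 3.0000-6.9282i
X[3] = -4
X[4] = 3.0000+6.9282i
X[5] = -1.0000+3.4641i

X = [0, -1.0000-3.4641i, 3.0000-6.9282i, -4, 3.0000+6.9282i, -1.0000+3.4641i]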